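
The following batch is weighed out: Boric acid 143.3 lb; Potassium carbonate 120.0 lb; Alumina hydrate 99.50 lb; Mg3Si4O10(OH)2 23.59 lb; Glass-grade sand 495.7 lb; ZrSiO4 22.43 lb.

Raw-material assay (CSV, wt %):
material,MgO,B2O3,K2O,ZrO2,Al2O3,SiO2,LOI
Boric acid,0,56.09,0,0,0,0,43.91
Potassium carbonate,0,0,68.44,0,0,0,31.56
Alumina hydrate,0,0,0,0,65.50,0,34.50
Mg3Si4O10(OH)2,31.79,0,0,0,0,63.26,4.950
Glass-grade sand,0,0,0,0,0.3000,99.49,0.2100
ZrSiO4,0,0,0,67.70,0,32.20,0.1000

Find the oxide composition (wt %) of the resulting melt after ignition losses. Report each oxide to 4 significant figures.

Glass mass = 767.2 lb (batch 904.5 − LOI 137.4).
Composition: MgO 0.9775%, B2O3 10.48%, K2O 10.71%, ZrO2 1.979%, Al2O3 8.689%, SiO2 67.17%

Exact precision is kept through the solve; mid-chain values are displayed rounded to four significant figures in the printout; every reported result is rounded exactly once. The derived quantities (yield, the totals, LOI, the six compositions, net glass mass) are carried at full float precision starting from the weights on 767.2 lb of glass, as they appear in either problem or answer.
Oxide masses out of the charge:
  MgO: 23.59·0.3179 = 7.499 lb
  B2O3: 143.3·0.5609 = 80.38 lb
  K2O: 120.0·0.6844 = 82.13 lb
  ZrO2: 22.43·0.6770 = 15.19 lb
  Al2O3: 99.50·0.6550 + 495.7·0.003000 = 66.66 lb
  SiO2: 23.59·0.6326 + 495.7·0.9949 + 22.43·0.3220 = 515.3 lb
LOI: 143.3·0.4391 + 120.0·0.3156 + 99.50·0.3450 + 23.59·0.04950 + 495.7·0.002100 + 22.43·0.001000 = 137.4 lb
The glass mass, total less LOI, = 904.5 − 137.4 = 767.2 lb (equal to the oxide-mass sum)
wt % = 100 × oxide mass / glass mass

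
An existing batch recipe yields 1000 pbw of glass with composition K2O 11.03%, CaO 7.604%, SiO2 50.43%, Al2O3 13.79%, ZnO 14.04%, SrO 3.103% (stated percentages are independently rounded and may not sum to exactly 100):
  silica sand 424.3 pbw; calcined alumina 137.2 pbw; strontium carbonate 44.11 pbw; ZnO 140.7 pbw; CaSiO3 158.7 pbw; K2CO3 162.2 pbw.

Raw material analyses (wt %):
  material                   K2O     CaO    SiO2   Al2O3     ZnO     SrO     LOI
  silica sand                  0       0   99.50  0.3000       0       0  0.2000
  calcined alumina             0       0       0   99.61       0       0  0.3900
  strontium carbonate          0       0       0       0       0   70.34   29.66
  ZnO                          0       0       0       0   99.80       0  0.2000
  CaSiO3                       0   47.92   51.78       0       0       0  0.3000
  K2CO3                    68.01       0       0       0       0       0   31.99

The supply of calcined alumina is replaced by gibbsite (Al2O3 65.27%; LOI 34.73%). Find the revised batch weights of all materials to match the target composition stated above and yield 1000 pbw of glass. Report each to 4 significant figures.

Revised batch per 1000 pbw glass:
  silica sand: 424.3 pbw
  gibbsite: 209.3 pbw
  strontium carbonate: 44.11 pbw
  ZnO: 140.7 pbw
  CaSiO3: 158.7 pbw
  K2CO3: 162.2 pbw
Total batch = 1139 pbw; LOI loss = 139.3 pbw

Full precision is kept through every step. Working values are printed rounded to four significant figures. Every reported figure receives exactly one rounding; all derived quantities are carried at full float precision (the yield, totals, net glass mass, ignition loss, the six compositions) from the weighed amounts per 1000 pbw of glass as quoted within problem or answer.
Target oxide masses per 1000 pbw glass:
  K2O: 11.03% × 1000 = 110.3 pbw
  CaO: 7.604% × 1000 = 76.04 pbw
  SiO2: 50.43% × 1000 = 504.3 pbw
  Al2O3: 13.79% × 1000 = 137.9 pbw
  ZnO: 14.04% × 1000 = 140.4 pbw
  SrO: 3.103% × 1000 = 31.03 pbw
Oxide-by-oxide audit given the weights on record, under the basis named above (sum by sum, the targets are met once rounding is allowed for):
  K2O: 162.2·0.6801 = 110.3 pbw (target 110.3 pbw)
  CaO: 158.7·0.4792 = 76.05 pbw (target 76.04 pbw)
  SiO2: 424.3·0.9950 + 158.7·0.5178 = 504.4 pbw (target 504.3 pbw)
  Al2O3: 424.3·0.003000 + 209.3·0.6527 = 137.9 pbw (target 137.9 pbw)
  ZnO: 140.7·0.9980 = 140.4 pbw (target 140.4 pbw)
  SrO: 44.11·0.7034 = 31.03 pbw (target 31.03 pbw)
Glass mass check: whole batch net of LOI = 1000 pbw (the Σ of target masses is 1000 pbw; versus the stated basis of 1000 pbw — a pure rounding effect).
Total batch = Σ batch = 1139 pbw; LOI loss = Σ batch·LOI = 139.3 pbw; yield = glass ÷ total batch = 87.78%.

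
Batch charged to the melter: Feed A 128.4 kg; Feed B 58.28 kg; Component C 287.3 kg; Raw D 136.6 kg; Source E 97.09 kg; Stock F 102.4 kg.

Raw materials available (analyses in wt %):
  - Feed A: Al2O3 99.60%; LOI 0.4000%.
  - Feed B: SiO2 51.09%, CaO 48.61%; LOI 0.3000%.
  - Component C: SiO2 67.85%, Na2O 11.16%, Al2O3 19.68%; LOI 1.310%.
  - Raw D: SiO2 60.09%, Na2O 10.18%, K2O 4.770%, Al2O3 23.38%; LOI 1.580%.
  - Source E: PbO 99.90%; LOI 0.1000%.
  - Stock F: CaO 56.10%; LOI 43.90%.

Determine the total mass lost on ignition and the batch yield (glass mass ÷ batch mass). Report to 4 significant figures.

LOI loss = 51.66 kg; glass = 758.4 kg; yield = 93.62%

Values along the way appear rounded to four significant figures across the worked steps; the whole derivation runs at exact precision throughout — exactly one rounding goes into every reported result; all derived quantities, including the yield, the totals, six oxide percentages, net glass mass, ignition loss, are rebuilt using the weight values on 758.4 kg of glass at full float precision as quoted within either problem or answer.
Per-material ignition loss:
  Feed A: 128.4 × 0.004000 = 0.5136 kg
  Feed B: 58.28 × 0.003000 = 0.1748 kg
  Component C: 287.3 × 0.01310 = 3.764 kg
  Raw D: 136.6 × 0.01580 = 2.158 kg
  Source E: 97.09 × 0.001000 = 0.09709 kg
  Stock F: 102.4 × 0.4390 = 44.95 kg
Total LOI = 51.66 kg
Glass = batch − LOI = 810.1 − 51.66 = 758.4 kg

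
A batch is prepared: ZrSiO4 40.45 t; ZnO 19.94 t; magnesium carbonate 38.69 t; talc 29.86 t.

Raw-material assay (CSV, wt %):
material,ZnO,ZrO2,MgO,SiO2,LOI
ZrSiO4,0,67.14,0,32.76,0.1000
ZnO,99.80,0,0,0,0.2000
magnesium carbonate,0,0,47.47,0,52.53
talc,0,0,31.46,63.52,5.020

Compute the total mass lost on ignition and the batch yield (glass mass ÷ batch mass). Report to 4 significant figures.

Every computation runs at full precision in every operation — in-progress results are displayed, rounded to four significant figures, as written. Every reported result is rounded just once — the derived quantities are carried from the weighed amounts at 107.0 t of glass at exact precision (glass mass, four oxide percentages, the yield, totals, LOI) precisely as stated by the question or the answer.
LOI of each material in turn:
  ZrSiO4: 40.45 × 0.001000 = 0.04045 t
  ZnO: 19.94 × 0.002000 = 0.03988 t
  magnesium carbonate: 38.69 × 0.5253 = 20.32 t
  talc: 29.86 × 0.05020 = 1.499 t
Total LOI = 21.90 t
Glass = batch − LOI = 128.9 − 21.90 = 107.0 t

LOI loss = 21.90 t; glass = 107.0 t; yield = 83.01%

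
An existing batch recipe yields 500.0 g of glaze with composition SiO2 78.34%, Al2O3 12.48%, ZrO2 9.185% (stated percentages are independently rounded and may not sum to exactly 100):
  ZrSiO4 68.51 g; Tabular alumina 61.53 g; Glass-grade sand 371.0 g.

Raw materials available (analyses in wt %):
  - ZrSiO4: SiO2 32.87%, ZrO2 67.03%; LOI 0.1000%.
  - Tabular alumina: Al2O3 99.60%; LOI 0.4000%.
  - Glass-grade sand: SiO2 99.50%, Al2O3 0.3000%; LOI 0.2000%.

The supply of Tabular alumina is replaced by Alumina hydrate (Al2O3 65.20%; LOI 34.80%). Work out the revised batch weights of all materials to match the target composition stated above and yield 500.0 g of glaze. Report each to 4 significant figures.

The whole derivation keeps full float precision in all steps. Working values appear (rounded to four significant digits) across the worked steps — every reported value is rounded only once; the derived quantities (yield, net glass mass, ignition loss, three oxide percentages, totals) are carried in full precision from the batch weights for 500.0 g of glass, exactly as printed in the problem or the answer.
Target oxide masses per 500.0 g glaze:
  SiO2: 78.34% × 500.0 = 391.7 g
  Al2O3: 12.48% × 500.0 = 62.40 g
  ZrO2: 9.185% × 500.0 = 45.92 g
Balance tally, oxide-wise, working from each reported weight, versus the basis set out (every target is met by its sum once rounding is allowed for):
  SiO2: 68.51·0.3287 + 371.0·0.9950 = 391.7 g (target 391.7 g)
  Al2O3: 94.00·0.6520 + 371.0·0.003000 = 62.40 g (target 62.40 g)
  ZrO2: 68.51·0.6703 = 45.92 g (target 45.92 g)
Glass-mass sanity pass: batch total minus LOI = 500.0 g (targets for the oxides total 500.0 g; versus the stated basis of 500.0 g — any gap is answer rounding).
Whole-batch sum: Σ batch = 533.5 g; loss to ignition Σ batch·LOI = 33.52 g; yield = glass ÷ total batch = 93.72%.

Revised batch per 500.0 g glaze:
  ZrSiO4: 68.51 g
  Alumina hydrate: 94.00 g
  Glass-grade sand: 371.0 g
Total batch = 533.5 g; LOI loss = 33.52 g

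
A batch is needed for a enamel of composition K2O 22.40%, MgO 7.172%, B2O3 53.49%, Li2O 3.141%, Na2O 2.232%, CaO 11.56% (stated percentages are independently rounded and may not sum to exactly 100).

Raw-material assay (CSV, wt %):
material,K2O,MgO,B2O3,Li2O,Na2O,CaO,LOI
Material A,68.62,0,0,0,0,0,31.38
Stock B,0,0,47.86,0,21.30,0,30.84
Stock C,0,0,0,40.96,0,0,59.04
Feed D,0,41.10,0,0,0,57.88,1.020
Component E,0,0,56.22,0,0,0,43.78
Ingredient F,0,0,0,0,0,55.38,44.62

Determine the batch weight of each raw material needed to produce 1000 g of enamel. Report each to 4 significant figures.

Each numeric step runs at exact precision from start to finish. Values along the way are shown rounded to four significant figures in the printout; each reported figure is rounded only once. The derived quantities, which include yield, LOI, glass mass, the six compositions, the totals, are re-derived in full float precision, precisely as stated by the question or the answer, starting from the weights for 1000 g of glass.
Per-oxide target masses for 1000 g enamel:
  K2O: 22.40% × 1000 = 224.0 g
  MgO: 7.172% × 1000 = 71.72 g
  B2O3: 53.49% × 1000 = 534.9 g
  Li2O: 3.141% × 1000 = 31.41 g
  Na2O: 2.232% × 1000 = 22.32 g
  CaO: 11.56% × 1000 = 115.6 g
Oxide-by-oxide audit applying the batch weights above, at the basis given (sum by sum, the targets are met within answer rounding):
  K2O: 326.4·0.6862 = 224.0 g (target 224.0 g)
  MgO: 174.5·0.4110 = 71.72 g (target 71.72 g)
  B2O3: 104.8·0.4786 + 862.2·0.5622 = 534.9 g (target 534.9 g)
  Li2O: 76.68·0.4096 = 31.41 g (target 31.41 g)
  Na2O: 104.8·0.2130 = 22.32 g (target 22.32 g)
  CaO: 174.5·0.5788 + 26.36·0.5538 = 115.6 g (target 115.6 g)
Consistency of the glass mass: Σ batch − LOI loss = 999.9 g (targets for the oxides total 1000 g; basis as stated: 1000 g — deltas are rounding alone).
Total batch = Σ batch = 1571 g; LOI loss = Σ batch·LOI = 571.0 g; the yield ratio, glass ÷ batch: 63.65%.

Batch per 1000 g enamel:
  Material A: 326.4 g
  Stock B: 104.8 g
  Stock C: 76.68 g
  Feed D: 174.5 g
  Component E: 862.2 g
  Ingredient F: 26.36 g
Total batch = 1571 g; LOI loss = 571.0 g; yield = 63.65%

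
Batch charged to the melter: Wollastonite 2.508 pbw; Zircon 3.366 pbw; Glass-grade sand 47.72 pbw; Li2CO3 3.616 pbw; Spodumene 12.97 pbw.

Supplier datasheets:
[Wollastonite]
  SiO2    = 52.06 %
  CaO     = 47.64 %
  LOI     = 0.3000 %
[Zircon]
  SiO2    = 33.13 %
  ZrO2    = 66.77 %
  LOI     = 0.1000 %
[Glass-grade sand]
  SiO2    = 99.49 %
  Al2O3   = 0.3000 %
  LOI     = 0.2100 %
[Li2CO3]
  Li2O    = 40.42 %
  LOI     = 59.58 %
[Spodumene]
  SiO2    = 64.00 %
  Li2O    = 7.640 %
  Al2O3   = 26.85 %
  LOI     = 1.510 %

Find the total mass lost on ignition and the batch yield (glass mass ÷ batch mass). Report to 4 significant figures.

LOI loss = 2.461 pbw; glass = 67.72 pbw; yield = 96.49%

The whole derivation carries exact precision through the solve — in-progress results are displayed rounded to four significant figures across the worked steps. A single rounding produces every reported number. The derived quantities are recomputed in full float precision (yield, the totals, five oxide percentages, ignition loss, glass mass) starting from the weights on 67.72 pbw of glass exactly as shown in the problem or the answer.
LOI of each material in turn:
  Wollastonite: 2.508 × 0.003000 = 0.007524 pbw
  Zircon: 3.366 × 0.001000 = 0.003366 pbw
  Glass-grade sand: 47.72 × 0.002100 = 0.1002 pbw
  Li2CO3: 3.616 × 0.5958 = 2.154 pbw
  Spodumene: 12.97 × 0.01510 = 0.1958 pbw
Total LOI = 2.461 pbw
Glass = batch − LOI = 70.18 − 2.461 = 67.72 pbw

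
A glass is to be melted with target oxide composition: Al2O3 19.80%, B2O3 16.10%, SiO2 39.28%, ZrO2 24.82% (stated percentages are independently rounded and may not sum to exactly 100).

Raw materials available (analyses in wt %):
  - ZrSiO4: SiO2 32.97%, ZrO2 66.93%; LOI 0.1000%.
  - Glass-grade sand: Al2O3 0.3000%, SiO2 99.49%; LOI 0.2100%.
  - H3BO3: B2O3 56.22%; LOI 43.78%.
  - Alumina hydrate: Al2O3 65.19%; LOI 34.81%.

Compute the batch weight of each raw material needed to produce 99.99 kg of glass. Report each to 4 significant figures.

Batch per 99.99 kg glass:
  ZrSiO4: 37.08 kg
  Glass-grade sand: 27.19 kg
  H3BO3: 28.63 kg
  Alumina hydrate: 30.24 kg
Total batch = 123.1 kg; LOI loss = 23.15 kg; yield = 81.20%

Working values are displayed (rounded to 4 significant digits) on the page — each numeric step maintains exact precision at all times — each reported result takes a single rounding; all derived quantities (net glass mass, yield, the four compositions, ignition loss, totals) are re-derived at full precision from the weighed amounts on 99.99 kg of glass, as written in the problem or the answer.
Oxide-by-oxide targets in 99.99 kg glass:
  Al2O3: 19.80% × 99.99 = 19.80 kg
  B2O3: 16.10% × 99.99 = 16.10 kg
  SiO2: 39.28% × 99.99 = 39.28 kg
  ZrO2: 24.82% × 99.99 = 24.82 kg
Verifying the oxide balance on the weights just shown, under the basis named above (oxide sums agree with the targets once rounding is allowed for):
  Al2O3: 27.19·0.003000 + 30.24·0.6519 = 19.80 kg (target 19.80 kg)
  B2O3: 28.63·0.5622 = 16.10 kg (target 16.10 kg)
  SiO2: 37.08·0.3297 + 27.19·0.9949 = 39.28 kg (target 39.28 kg)
  ZrO2: 37.08·0.6693 = 24.82 kg (target 24.82 kg)
Glass-mass bookkeeping: batch total minus LOI = 99.99 kg (summing oxide targets gives 99.99 kg; basis as stated: 99.99 kg — gaps are rounding artifacts).
Total batch = Σ batch = 123.1 kg; ignition loss, Σ(batch × LOI) = 23.15 kg; as yield: glass ÷ batch → 81.20%.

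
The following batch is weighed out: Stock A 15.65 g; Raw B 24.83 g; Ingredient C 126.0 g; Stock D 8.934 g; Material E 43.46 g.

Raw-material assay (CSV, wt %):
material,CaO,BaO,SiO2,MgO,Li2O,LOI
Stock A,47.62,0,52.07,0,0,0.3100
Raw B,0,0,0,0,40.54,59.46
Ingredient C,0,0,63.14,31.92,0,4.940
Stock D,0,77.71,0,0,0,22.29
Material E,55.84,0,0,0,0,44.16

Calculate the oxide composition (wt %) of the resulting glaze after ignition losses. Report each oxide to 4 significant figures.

Glass mass = 176.7 g (batch 218.9 − LOI 42.22).
Composition: CaO 17.96%, BaO 3.930%, SiO2 49.65%, MgO 22.77%, Li2O 5.698%

Intermediates are rounded to four significant digits wherever printed — all arithmetic carries exact precision in all steps; each reported number receives exactly one rounding — the derived quantities are computed at full float precision (glass mass, the yield, LOI, five oxide percentages, the totals) from the weighed amounts per 176.7 g of glass as given in either problem or answer.
Mass of each oxide from the mix:
  CaO: 15.65·0.4762 + 43.46·0.5584 = 31.72 g
  BaO: 8.934·0.7771 = 6.943 g
  SiO2: 15.65·0.5207 + 126.0·0.6314 = 87.71 g
  MgO: 126.0·0.3192 = 40.22 g
  Li2O: 24.83·0.4054 = 10.07 g
LOI: 15.65·0.003100 + 24.83·0.5946 + 126.0·0.04940 + 8.934·0.2229 + 43.46·0.4416 = 42.22 g
Glass = total batch minus LOI = 218.9 − 42.22 = 176.7 g (= Σ oxide masses)
wt % = 100 × oxide mass / glass mass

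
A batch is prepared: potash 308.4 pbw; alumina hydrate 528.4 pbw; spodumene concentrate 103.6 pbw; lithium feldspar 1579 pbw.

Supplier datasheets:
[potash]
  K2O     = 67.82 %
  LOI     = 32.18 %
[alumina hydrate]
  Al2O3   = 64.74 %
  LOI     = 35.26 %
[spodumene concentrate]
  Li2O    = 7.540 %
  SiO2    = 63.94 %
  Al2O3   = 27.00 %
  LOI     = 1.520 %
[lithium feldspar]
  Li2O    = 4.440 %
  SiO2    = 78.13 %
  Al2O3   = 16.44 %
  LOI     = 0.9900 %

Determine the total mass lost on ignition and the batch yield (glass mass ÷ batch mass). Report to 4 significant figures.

Values along the way are printed rounded to four significant figures within the worked lines; the whole derivation runs at exact precision from start to finish. Every reported value is rounded just once. All derived quantities (the totals, glass mass, the yield, ignition loss, the four compositions) are re-derived in exact precision from the batch weights per 2217 pbw of glass, as written in either problem or answer.
Per-material ignition loss:
  potash: 308.4 × 0.3218 = 99.24 pbw
  alumina hydrate: 528.4 × 0.3526 = 186.3 pbw
  spodumene concentrate: 103.6 × 0.01520 = 1.575 pbw
  lithium feldspar: 1579 × 0.009900 = 15.63 pbw
Total LOI = 302.8 pbw
Glass = batch − LOI = 2519 − 302.8 = 2217 pbw

LOI loss = 302.8 pbw; glass = 2217 pbw; yield = 87.98%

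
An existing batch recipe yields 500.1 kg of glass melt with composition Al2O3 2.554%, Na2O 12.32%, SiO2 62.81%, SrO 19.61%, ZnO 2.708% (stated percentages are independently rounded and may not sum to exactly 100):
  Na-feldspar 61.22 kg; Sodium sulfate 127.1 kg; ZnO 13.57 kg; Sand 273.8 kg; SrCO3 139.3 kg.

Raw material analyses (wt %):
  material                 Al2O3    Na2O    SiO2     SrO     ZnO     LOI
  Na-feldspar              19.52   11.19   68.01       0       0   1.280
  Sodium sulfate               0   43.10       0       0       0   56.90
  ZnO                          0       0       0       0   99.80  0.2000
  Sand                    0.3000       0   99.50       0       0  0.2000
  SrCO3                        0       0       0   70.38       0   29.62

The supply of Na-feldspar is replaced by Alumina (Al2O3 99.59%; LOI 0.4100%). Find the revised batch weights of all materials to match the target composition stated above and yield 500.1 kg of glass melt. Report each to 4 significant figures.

Revised batch per 500.1 kg glass melt:
  Alumina: 11.87 kg
  Sodium sulfate: 143.0 kg
  ZnO: 13.57 kg
  Sand: 315.7 kg
  SrCO3: 139.3 kg
Total batch = 623.4 kg; LOI loss = 123.3 kg

Exact precision is kept in all steps. Working values appear rounded to four significant figures on the page — exactly one rounding is applied to each reported figure — the derived quantities are computed in full precision (yield, the totals, LOI, glass mass, five oxide percentages) from the batch weights at 500.1 kg of glass, as given in the problem or the answer.
Target oxide masses per 500.1 kg glass melt:
  Al2O3: 2.554% × 500.1 = 12.77 kg
  Na2O: 12.32% × 500.1 = 61.61 kg
  SiO2: 62.81% × 500.1 = 314.1 kg
  SrO: 19.61% × 500.1 = 98.07 kg
  ZnO: 2.708% × 500.1 = 13.54 kg
Checking each oxide sum per the reported batch figures, on the stated basis (every target is met by its sum modulo rounding of the values):
  Al2O3: 11.87·0.9959 + 315.7·0.003000 = 12.77 kg (target 12.77 kg)
  Na2O: 143.0·0.4310 = 61.63 kg (target 61.61 kg)
  SiO2: 315.7·0.9950 = 314.1 kg (target 314.1 kg)
  SrO: 139.3·0.7038 = 98.04 kg (target 98.07 kg)
  ZnO: 13.57·0.9980 = 13.54 kg (target 13.54 kg)
Consistency of the glass mass: the batch minus its LOI: 500.1 kg (oxide target masses add up to 500.1 kg; against the stated basis, 500.1 kg — any gap is answer rounding).
Total batch = Σ batch = 623.4 kg; LOI removed, Σ of batch·LOI: 123.3 kg; as yield: glass ÷ batch → 80.22%.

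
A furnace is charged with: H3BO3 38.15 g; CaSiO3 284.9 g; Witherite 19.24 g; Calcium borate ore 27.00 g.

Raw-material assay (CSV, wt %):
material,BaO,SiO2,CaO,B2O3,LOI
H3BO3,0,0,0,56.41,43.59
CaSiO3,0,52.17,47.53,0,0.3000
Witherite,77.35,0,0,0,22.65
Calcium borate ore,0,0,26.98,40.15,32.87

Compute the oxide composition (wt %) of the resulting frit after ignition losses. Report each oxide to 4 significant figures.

Intermediates are displayed rounded to 4 significant figures when written out; all arithmetic keeps exact precision from start to finish. Each reported value is rounded just once; derived quantities (net glass mass, four oxide percentages, yield, ignition loss, the totals) are recomputed from the batch weights for 338.6 g of glass in full float precision, exactly as shown in problem or answer.
What the batch supplies per oxide:
  BaO: 19.24·0.7735 = 14.88 g
  SiO2: 284.9·0.5217 = 148.6 g
  CaO: 284.9·0.4753 + 27.00·0.2698 = 142.7 g
  B2O3: 38.15·0.5641 + 27.00·0.4015 = 32.36 g
LOI: 38.15·0.4359 + 284.9·0.003000 + 19.24·0.2265 + 27.00·0.3287 = 30.72 g
Net of LOI, the glass mass = 369.3 − 30.72 = 338.6 g (equal to the oxide-mass sum)
each wt % is 100 × oxide ÷ glass

Glass mass = 338.6 g (batch 369.3 − LOI 30.72).
Composition: BaO 4.396%, SiO2 43.90%, CaO 42.15%, B2O3 9.558%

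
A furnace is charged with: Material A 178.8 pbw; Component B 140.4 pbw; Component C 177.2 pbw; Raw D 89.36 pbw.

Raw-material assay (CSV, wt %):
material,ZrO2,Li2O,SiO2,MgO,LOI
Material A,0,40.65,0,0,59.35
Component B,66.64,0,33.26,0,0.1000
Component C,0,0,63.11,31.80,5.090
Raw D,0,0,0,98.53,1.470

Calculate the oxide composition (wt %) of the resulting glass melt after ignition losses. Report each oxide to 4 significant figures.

The working math carries full precision throughout — the intermediate values are shown, rounded to 4 significant digits, in the printout — every reported number carries a single rounding; derived quantities are rebuilt from the weighed amounts at 469.2 pbw of glass in full precision (net glass mass, the four compositions, LOI, the yield, totals), as set out in the question or the answer.
Per-oxide mass from batch:
  ZrO2: 140.4·0.6664 = 93.56 pbw
  Li2O: 178.8·0.4065 = 72.68 pbw
  SiO2: 140.4·0.3326 + 177.2·0.6311 = 158.5 pbw
  MgO: 177.2·0.3180 + 89.36·0.9853 = 144.4 pbw
LOI: 178.8·0.5935 + 140.4·0.001000 + 177.2·0.05090 + 89.36·0.01470 = 116.6 pbw
Glass mass = batch − LOI = 585.8 − 116.6 = 469.2 pbw (= the summed oxide contributions)
wt % = oxide mass / glass mass × 100

Glass mass = 469.2 pbw (batch 585.8 − LOI 116.6).
Composition: ZrO2 19.94%, Li2O 15.49%, SiO2 33.79%, MgO 30.78%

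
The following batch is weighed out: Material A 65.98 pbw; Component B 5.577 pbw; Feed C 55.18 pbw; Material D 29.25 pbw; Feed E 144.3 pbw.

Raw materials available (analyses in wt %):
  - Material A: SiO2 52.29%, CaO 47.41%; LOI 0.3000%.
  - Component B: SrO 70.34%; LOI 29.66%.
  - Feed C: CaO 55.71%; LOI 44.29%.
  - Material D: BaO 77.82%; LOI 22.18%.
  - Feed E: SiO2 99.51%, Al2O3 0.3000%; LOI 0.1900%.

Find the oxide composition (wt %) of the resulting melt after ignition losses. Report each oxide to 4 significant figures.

Glass mass = 267.2 pbw (batch 300.3 − LOI 33.05).
Composition: SiO2 66.64%, SrO 1.468%, Al2O3 0.1620%, BaO 8.518%, CaO 23.21%

Values along the way are shown, rounded to four significant figures, when written out; each numeric step keeps full precision all the way through; a single rounding finalizes every reported result. All derived quantities (the five compositions, net glass mass, the totals, LOI, the yield) are rebuilt from the batch weights at 267.2 pbw of glass at full precision, exactly as shown in the problem or the answer.
Oxide-by-oxide delivered mass:
  SiO2: 65.98·0.5229 + 144.3·0.9951 = 178.1 pbw
  SrO: 5.577·0.7034 = 3.923 pbw
  Al2O3: 144.3·0.003000 = 0.4329 pbw
  BaO: 29.25·0.7782 = 22.76 pbw
  CaO: 65.98·0.4741 + 55.18·0.5571 = 62.02 pbw
LOI: 65.98·0.003000 + 5.577·0.2966 + 55.18·0.4429 + 29.25·0.2218 + 144.3·0.001900 = 33.05 pbw
batch − LOI leaves glass = 300.3 − 33.05 = 267.2 pbw (matching Σ of the oxides)
wt % = 100 × oxide mass / glass mass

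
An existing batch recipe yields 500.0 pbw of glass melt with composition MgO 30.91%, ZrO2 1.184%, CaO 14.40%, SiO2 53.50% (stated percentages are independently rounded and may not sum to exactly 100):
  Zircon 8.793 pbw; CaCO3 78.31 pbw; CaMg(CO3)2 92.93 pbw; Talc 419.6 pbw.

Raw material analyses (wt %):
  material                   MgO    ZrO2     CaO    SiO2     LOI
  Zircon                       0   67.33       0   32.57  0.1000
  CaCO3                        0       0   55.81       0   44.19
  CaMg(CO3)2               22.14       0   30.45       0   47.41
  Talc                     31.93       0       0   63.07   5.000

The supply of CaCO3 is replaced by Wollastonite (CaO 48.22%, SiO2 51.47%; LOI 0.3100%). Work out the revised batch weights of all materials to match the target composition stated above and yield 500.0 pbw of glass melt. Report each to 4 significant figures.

Revised batch per 500.0 pbw glass melt:
  Zircon: 8.793 pbw
  Wollastonite: 51.99 pbw
  CaMg(CO3)2: 154.1 pbw
  Talc: 377.2 pbw
Total batch = 592.1 pbw; LOI loss = 92.09 pbw

The whole derivation holds full precision at each step — working values are displayed rounded off to 4 significant figures when written out; each reported number takes a single rounding. Derived quantities, including LOI, glass mass, the totals, four oxide percentages, yield, are rebuilt using the weight values for 500.0 pbw of glass in full precision, as they appear in the problem or the answer.
Oxide-by-oxide targets in 500.0 pbw glass melt:
  MgO: 30.91% × 500.0 = 154.6 pbw
  ZrO2: 1.184% × 500.0 = 5.920 pbw
  CaO: 14.40% × 500.0 = 72.00 pbw
  SiO2: 53.50% × 500.0 = 267.5 pbw
Balance tally, oxide-wise, with the batch weights as given, on the stated basis (delivered sums recover each target net of answer rounding effects):
  MgO: 154.1·0.2214 + 377.2·0.3193 = 154.6 pbw (target 154.6 pbw)
  ZrO2: 8.793·0.6733 = 5.920 pbw (target 5.920 pbw)
  CaO: 51.99·0.4822 + 154.1·0.3045 = 71.99 pbw (target 72.00 pbw)
  SiO2: 8.793·0.3257 + 51.99·0.5147 + 377.2·0.6307 = 267.5 pbw (target 267.5 pbw)
Glass mass check: total batch − LOI = 500.0 pbw (per-oxide target masses sum to 500.0 pbw; against the stated basis, 500.0 pbw — gaps are rounding artifacts).
Batch total: Σ batch = 592.1 pbw; LOI loss = Σ batch·LOI = 92.09 pbw; yield, glass over the total, = 84.45%.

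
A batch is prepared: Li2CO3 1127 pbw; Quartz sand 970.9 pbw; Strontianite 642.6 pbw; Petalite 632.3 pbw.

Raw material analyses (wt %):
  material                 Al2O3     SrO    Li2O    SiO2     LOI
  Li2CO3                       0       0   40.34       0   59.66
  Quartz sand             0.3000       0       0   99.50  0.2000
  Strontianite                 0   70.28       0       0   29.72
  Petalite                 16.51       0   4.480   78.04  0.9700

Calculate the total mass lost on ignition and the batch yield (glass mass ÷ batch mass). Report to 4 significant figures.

The whole derivation maintains exact precision at every stage; mid-chain values are printed, with 4-significant-figure rounding, alongside each step; every reported number includes exactly one rounding; the derived quantities, which include the totals, ignition loss, the yield, four oxide percentages, glass mass, are recomputed at full float precision, as written in either problem or answer, using the weight values for 2501 pbw of glass.
Loss on ignition, line by line:
  Li2CO3: 1127 × 0.5966 = 672.4 pbw
  Quartz sand: 970.9 × 0.002000 = 1.942 pbw
  Strontianite: 642.6 × 0.2972 = 191.0 pbw
  Petalite: 632.3 × 0.009700 = 6.133 pbw
Total LOI = 871.4 pbw
Glass = batch − LOI = 3373 − 871.4 = 2501 pbw

LOI loss = 871.4 pbw; glass = 2501 pbw; yield = 74.16%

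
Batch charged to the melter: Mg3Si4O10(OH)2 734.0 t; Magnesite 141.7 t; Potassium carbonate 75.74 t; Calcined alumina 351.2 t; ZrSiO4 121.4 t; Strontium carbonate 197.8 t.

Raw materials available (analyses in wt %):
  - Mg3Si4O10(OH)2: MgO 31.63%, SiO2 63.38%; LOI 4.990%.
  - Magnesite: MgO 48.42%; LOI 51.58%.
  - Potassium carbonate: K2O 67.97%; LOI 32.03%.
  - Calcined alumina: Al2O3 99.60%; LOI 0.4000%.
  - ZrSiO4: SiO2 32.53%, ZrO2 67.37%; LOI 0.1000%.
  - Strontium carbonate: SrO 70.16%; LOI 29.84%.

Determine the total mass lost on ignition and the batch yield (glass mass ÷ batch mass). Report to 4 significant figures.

Rounding to four significant figures extends to every mid-chain value as shown; each numeric step runs at full float precision in every operation — a single rounding completes every reported figure — all derived quantities are re-derived at full float precision (the yield, the six compositions, glass mass, the totals, ignition loss) from the batch weights at 1427 t of glass, as set out in problem or answer.
Ignition loss by material:
  Mg3Si4O10(OH)2: 734.0 × 0.04990 = 36.63 t
  Magnesite: 141.7 × 0.5158 = 73.09 t
  Potassium carbonate: 75.74 × 0.3203 = 24.26 t
  Calcined alumina: 351.2 × 0.004000 = 1.405 t
  ZrSiO4: 121.4 × 0.001000 = 0.1214 t
  Strontium carbonate: 197.8 × 0.2984 = 59.02 t
Total LOI = 194.5 t
Glass = batch − LOI = 1622 − 194.5 = 1427 t

LOI loss = 194.5 t; glass = 1427 t; yield = 88.01%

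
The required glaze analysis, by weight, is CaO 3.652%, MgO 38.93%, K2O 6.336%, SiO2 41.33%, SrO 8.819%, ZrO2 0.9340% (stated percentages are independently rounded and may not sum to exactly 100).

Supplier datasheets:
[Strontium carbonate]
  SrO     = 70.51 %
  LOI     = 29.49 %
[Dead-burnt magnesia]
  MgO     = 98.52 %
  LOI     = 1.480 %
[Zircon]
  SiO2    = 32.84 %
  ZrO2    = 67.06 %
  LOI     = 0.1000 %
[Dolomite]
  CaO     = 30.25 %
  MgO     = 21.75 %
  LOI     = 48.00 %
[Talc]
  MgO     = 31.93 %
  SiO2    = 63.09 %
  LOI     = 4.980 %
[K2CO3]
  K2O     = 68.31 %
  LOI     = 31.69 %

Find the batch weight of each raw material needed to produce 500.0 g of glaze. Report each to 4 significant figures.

Intermediates are printed rounded to 4 significant figures — all internal work holds full float precision from start to finish. A single rounding finalizes each reported result; the derived quantities are rebuilt starting from the weights per 500.0 g of glass in full float precision (six oxide percentages, glass mass, the yield, ignition loss, totals) as given in the problem or answer text.
The oxide mass targets at 500.0 g glaze:
  CaO: 3.652% × 500.0 = 18.26 g
  MgO: 38.93% × 500.0 = 194.6 g
  K2O: 6.336% × 500.0 = 31.68 g
  SiO2: 41.33% × 500.0 = 206.6 g
  SrO: 8.819% × 500.0 = 44.10 g
  ZrO2: 0.9340% × 500.0 = 4.670 g
Sums-versus-targets review using the reported weights, against the basis in use (delivered sums recover each target given rounding of the digits):
  CaO: 60.36·0.3025 = 18.26 g (target 18.26 g)
  MgO: 79.27·0.9852 + 60.36·0.2175 + 323.9·0.3193 = 194.6 g (target 194.6 g)
  K2O: 46.38·0.6831 = 31.68 g (target 31.68 g)
  SiO2: 6.964·0.3284 + 323.9·0.6309 = 206.6 g (target 206.6 g)
  SrO: 62.54·0.7051 = 44.10 g (target 44.10 g)
  ZrO2: 6.964·0.6706 = 4.670 g (target 4.670 g)
Glass-mass bookkeeping: net batch after ignition = 500.0 g (per-oxide target masses sum to 500.0 g; basis as stated: 500.0 g — gaps are rounding artifacts).
Total batch = Σ batch = 579.4 g; LOI loss = Σ batch·LOI = 79.42 g; yield, glass over the total, = 86.29%.

Batch per 500.0 g glaze:
  Strontium carbonate: 62.54 g
  Dead-burnt magnesia: 79.27 g
  Zircon: 6.964 g
  Dolomite: 60.36 g
  Talc: 323.9 g
  K2CO3: 46.38 g
Total batch = 579.4 g; LOI loss = 79.42 g; yield = 86.29%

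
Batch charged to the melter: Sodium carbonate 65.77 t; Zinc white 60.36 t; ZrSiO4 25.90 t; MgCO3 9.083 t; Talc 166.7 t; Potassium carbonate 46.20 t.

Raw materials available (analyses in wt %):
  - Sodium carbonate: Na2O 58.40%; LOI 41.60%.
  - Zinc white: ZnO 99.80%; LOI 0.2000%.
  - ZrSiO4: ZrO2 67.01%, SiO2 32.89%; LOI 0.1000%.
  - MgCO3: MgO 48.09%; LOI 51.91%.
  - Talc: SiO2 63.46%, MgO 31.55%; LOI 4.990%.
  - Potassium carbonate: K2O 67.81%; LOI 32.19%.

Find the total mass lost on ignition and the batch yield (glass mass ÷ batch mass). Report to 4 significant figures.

Values along the way are rounded off to 4 significant figures wherever printed. Full precision is carried in every operation. Each reported result is rounded just once — all derived quantities, which include ignition loss, glass mass, totals, the six compositions, yield, are rebuilt in full float precision, as they appear in problem or answer, using the weight values per 318.6 t of glass.
Each material's LOI contribution:
  Sodium carbonate: 65.77 × 0.4160 = 27.36 t
  Zinc white: 60.36 × 0.002000 = 0.1207 t
  ZrSiO4: 25.90 × 0.001000 = 0.02590 t
  MgCO3: 9.083 × 0.5191 = 4.715 t
  Talc: 166.7 × 0.04990 = 8.318 t
  Potassium carbonate: 46.20 × 0.3219 = 14.87 t
Total LOI = 55.41 t
Glass = batch − LOI = 374.0 − 55.41 = 318.6 t

LOI loss = 55.41 t; glass = 318.6 t; yield = 85.18%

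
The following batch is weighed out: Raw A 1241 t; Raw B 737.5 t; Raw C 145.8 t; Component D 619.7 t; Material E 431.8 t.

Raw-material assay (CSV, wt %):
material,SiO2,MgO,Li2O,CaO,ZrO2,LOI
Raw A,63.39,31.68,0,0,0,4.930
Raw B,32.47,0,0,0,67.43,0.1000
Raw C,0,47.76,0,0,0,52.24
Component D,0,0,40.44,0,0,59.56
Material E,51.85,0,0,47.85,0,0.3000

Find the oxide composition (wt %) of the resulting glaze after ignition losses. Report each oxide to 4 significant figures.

Glass mass = 2667 t (batch 3176 − LOI 508.5).
Composition: SiO2 46.86%, MgO 17.35%, Li2O 9.395%, CaO 7.746%, ZrO2 18.64%

The intermediate values are displayed with 4-significant-digit rounding when written out — the working math keeps full float precision all the way through. Every reported figure includes exactly one rounding — all derived quantities (the five compositions, net glass mass, the yield, ignition loss, the totals) are carried at full float precision from the weighed amounts on 2667 t of glass, as written in the problem or the answer.
Delivered oxide masses:
  SiO2: 1241·0.6339 + 737.5·0.3247 + 431.8·0.5185 = 1250 t
  MgO: 1241·0.3168 + 145.8·0.4776 = 462.8 t
  Li2O: 619.7·0.4044 = 250.6 t
  CaO: 431.8·0.4785 = 206.6 t
  ZrO2: 737.5·0.6743 = 497.3 t
LOI: 1241·0.04930 + 737.5·0.001000 + 145.8·0.5224 + 619.7·0.5956 + 431.8·0.003000 = 508.5 t
Glass mass = batch − LOI = 3176 − 508.5 = 2667 t (= the summed oxide contributions)
oxide / glass × 100 gives the wt %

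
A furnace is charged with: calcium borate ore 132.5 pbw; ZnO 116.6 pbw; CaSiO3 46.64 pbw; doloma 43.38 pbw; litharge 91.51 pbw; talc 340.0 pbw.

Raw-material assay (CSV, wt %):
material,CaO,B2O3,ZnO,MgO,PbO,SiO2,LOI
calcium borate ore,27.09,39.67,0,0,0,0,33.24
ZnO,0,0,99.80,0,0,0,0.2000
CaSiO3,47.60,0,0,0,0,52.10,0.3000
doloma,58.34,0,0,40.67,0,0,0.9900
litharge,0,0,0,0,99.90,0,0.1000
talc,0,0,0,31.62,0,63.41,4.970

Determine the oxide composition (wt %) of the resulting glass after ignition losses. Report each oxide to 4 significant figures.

Each numeric step holds full float precision through the solve — intermediates are shown, with 4-significant-figure rounding, across the worked steps. Each reported result sees exactly one rounding; derived quantities, including the yield, glass mass, totals, six oxide percentages, ignition loss, are re-derived from the batch weights for 708.8 pbw of glass in full precision exactly as printed in the problem or the answer.
Oxide masses out of the charge:
  CaO: 132.5·0.2709 + 46.64·0.4760 + 43.38·0.5834 = 83.40 pbw
  B2O3: 132.5·0.3967 = 52.56 pbw
  ZnO: 116.6·0.9980 = 116.4 pbw
  MgO: 43.38·0.4067 + 340.0·0.3162 = 125.2 pbw
  PbO: 91.51·0.9990 = 91.42 pbw
  SiO2: 46.64·0.5210 + 340.0·0.6341 = 239.9 pbw
LOI: 132.5·0.3324 + 116.6·0.002000 + 46.64·0.003000 + 43.38·0.009900 + 91.51·0.001000 + 340.0·0.04970 = 61.84 pbw
Glass = total batch minus LOI = 770.6 − 61.84 = 708.8 pbw (= the summed oxide contributions)
wt % = 100 × oxide mass / glass mass

Glass mass = 708.8 pbw (batch 770.6 − LOI 61.84).
Composition: CaO 11.77%, B2O3 7.416%, ZnO 16.42%, MgO 17.66%, PbO 12.90%, SiO2 33.85%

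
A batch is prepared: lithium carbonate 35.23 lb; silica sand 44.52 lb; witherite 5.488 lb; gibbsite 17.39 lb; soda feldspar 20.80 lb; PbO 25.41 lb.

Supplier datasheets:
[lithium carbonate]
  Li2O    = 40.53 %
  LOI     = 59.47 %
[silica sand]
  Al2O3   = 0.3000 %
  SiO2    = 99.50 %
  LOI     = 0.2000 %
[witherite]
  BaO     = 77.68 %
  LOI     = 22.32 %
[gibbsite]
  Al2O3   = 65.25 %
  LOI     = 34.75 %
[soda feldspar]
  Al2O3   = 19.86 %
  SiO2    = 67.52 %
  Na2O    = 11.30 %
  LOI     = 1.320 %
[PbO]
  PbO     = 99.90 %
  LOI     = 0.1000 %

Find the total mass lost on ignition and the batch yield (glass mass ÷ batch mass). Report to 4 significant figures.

LOI loss = 28.61 lb; glass = 120.2 lb; yield = 80.78%

Intermediates are shown, rounded to four significant figures, in the printout. Each numeric step carries full float precision all the way through. Every reported number includes exactly one rounding; the derived quantities (LOI, six oxide percentages, the totals, glass mass, the yield) are recomputed from the batch weights at 120.2 lb of glass in full float precision exactly as printed in question or answer.
Per-material ignition loss:
  lithium carbonate: 35.23 × 0.5947 = 20.95 lb
  silica sand: 44.52 × 0.002000 = 0.08904 lb
  witherite: 5.488 × 0.2232 = 1.225 lb
  gibbsite: 17.39 × 0.3475 = 6.043 lb
  soda feldspar: 20.80 × 0.01320 = 0.2746 lb
  PbO: 25.41 × 0.001000 = 0.02541 lb
Total LOI = 28.61 lb
Glass = batch − LOI = 148.8 − 28.61 = 120.2 lb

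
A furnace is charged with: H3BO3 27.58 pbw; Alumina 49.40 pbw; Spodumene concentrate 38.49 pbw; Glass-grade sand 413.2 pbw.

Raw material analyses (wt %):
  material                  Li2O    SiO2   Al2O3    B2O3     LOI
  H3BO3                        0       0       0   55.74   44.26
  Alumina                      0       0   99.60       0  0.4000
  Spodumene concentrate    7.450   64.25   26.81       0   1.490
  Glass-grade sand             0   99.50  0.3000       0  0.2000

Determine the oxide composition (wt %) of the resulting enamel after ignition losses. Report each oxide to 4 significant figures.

Rounding to 4 significant figures applies to every intermediate as shown; the working math holds full precision through every step. Every reported number receives exactly one rounding. All derived quantities are carried from the weighed amounts for 514.9 pbw of glass in exact precision (four oxide percentages, net glass mass, yield, ignition loss, the totals) as quoted within question or answer.
Oxide masses out of the charge:
  Li2O: 38.49·0.07450 = 2.868 pbw
  SiO2: 38.49·0.6425 + 413.2·0.9950 = 435.9 pbw
  Al2O3: 49.40·0.9960 + 38.49·0.2681 + 413.2·0.003000 = 60.76 pbw
  B2O3: 27.58·0.5574 = 15.37 pbw
LOI: 27.58·0.4426 + 49.40·0.004000 + 38.49·0.01490 + 413.2·0.002000 = 13.80 pbw
Resulting glass, batch − LOI: 528.7 − 13.80 = 514.9 pbw (consistent with Σ oxide mass)
each oxide over glass, ×100, is wt %

Glass mass = 514.9 pbw (batch 528.7 − LOI 13.80).
Composition: Li2O 0.5569%, SiO2 84.66%, Al2O3 11.80%, B2O3 2.986%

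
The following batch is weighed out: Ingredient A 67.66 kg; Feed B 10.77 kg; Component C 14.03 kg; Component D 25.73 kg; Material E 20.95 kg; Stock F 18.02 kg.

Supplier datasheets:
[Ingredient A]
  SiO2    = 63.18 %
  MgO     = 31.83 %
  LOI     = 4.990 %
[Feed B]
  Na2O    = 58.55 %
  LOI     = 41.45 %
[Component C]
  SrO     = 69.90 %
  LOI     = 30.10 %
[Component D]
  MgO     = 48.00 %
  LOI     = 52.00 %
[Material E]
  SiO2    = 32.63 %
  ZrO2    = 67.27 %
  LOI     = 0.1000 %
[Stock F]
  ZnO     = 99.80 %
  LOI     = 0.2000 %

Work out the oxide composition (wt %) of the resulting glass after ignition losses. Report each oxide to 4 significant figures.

Every computation keeps exact precision through the solve; in-progress results are displayed with 4-significant-figure rounding within the worked lines — every reported result is rounded only once — the derived quantities (the six compositions, glass mass, yield, the totals, ignition loss) are rebuilt in full float precision using the weight values for 131.7 kg of glass exactly as shown in problem or answer.
What the batch supplies per oxide:
  SiO2: 67.66·0.6318 + 20.95·0.3263 = 49.58 kg
  Na2O: 10.77·0.5855 = 6.306 kg
  ZrO2: 20.95·0.6727 = 14.09 kg
  SrO: 14.03·0.6990 = 9.807 kg
  MgO: 67.66·0.3183 + 25.73·0.4800 = 33.89 kg
  ZnO: 18.02·0.9980 = 17.98 kg
LOI: 67.66·0.04990 + 10.77·0.4145 + 14.03·0.3010 + 25.73·0.5200 + 20.95·0.001000 + 18.02·0.002000 = 25.50 kg
Resulting glass, batch − LOI: 157.2 − 25.50 = 131.7 kg (equal to the oxide-mass sum)
each oxide over glass, ×100, is wt %

Glass mass = 131.7 kg (batch 157.2 − LOI 25.50).
Composition: SiO2 37.66%, Na2O 4.789%, ZrO2 10.70%, SrO 7.449%, MgO 25.74%, ZnO 13.66%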